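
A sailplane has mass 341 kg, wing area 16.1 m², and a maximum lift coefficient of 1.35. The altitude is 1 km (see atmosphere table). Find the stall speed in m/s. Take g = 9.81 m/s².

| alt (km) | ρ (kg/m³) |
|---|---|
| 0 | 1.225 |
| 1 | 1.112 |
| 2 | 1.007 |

V_stall = 16.6 m/s

At 1 km, from the table: ρ = 1.112 kg/m³.
At stall, lift equals weight: L = W = m·g = 341 × 9.81 = 3345 N.
From L = ½ρV²S·CL,max = W: V_stall = √(2W/(ρSCL,max)) = √(2·3345/(1.112·16.1·1.35))
V_stall = √276.8 = 16.6 m/s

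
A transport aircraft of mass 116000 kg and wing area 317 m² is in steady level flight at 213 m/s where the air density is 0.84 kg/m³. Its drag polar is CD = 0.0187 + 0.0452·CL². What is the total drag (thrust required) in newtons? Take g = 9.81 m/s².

Level flight ⇒ L = W = m·g = 116000 × 9.81 = 1.138×10^6 N.
Dynamic pressure q = 0.5 × 0.84 × 213² = 19050 Pa.
CL = 2W/(ρv²S) = 2×1.138×10^6/(0.84×213²×317) = 0.1884.
CD = 0.0187 + 0.0452 × 0.1884² = 0.0203.
D = q·S·CD = 19050 × 317 × 0.0203 = 1.226×10^5 N

D = 1.23×10^5 N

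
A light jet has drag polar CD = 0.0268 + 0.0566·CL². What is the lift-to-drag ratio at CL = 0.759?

L/D = 12.8

CD = 0.0268 + 0.0566 × 0.759² = 0.05941
L/D = CL/CD = 0.759 / 0.05941 = 12.8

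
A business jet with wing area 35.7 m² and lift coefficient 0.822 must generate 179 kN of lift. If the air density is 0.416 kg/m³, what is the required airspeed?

L = ½ρv²S·CL ⇒ v = √(2L/(ρ·S·CL))
v = √(2 × 1.79×10^5 / (0.416 × 35.7 × 0.822)) = √29330 = 171 m/s

v = 171 m/s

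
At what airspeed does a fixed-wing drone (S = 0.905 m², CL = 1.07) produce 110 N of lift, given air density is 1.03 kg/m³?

L = ½ρv²S·CL ⇒ v = √(2L/(ρ·S·CL))
v = √(2 × 110 / (1.03 × 0.905 × 1.07)) = √220.6 = 14.9 m/s

v = 14.9 m/s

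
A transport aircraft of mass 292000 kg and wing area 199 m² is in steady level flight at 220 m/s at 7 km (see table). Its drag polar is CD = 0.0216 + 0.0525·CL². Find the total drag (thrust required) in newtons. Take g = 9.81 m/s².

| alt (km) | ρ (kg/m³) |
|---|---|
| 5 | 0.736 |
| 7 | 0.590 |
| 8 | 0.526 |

At 7 km, from the table: ρ = 0.590 kg/m³.
Weight W = mg = 292000 × 9.81 = 2.8645×10^6 N; in level flight L = W.
q = ½ρv² = ½ × 0.59 × 220² = 14280 Pa.
CL = W/(q·S) = 2.8645×10^6 / (14280 × 199) = 1.008.
CD = 0.0216 + 0.0525 × 1.008² = 0.07496.
D = q·S·CD = 14280 × 199 × 0.07496 = 2.13×10^5 N

D = 2.13×10^5 N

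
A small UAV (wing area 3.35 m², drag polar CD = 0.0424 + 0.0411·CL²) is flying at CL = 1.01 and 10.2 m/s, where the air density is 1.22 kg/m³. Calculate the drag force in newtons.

D = 17.9 N

CD = 0.0424 + 0.0411 × 1.01² = 0.08433
D = ½ρv²S·CD = ½ × 1.22 × 10.2² × 3.35 × 0.08433 = 17.9 N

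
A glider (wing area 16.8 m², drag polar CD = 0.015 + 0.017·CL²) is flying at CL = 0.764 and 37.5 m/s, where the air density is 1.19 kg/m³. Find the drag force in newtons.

D = 350 N

CD = 0.015 + 0.017 × 0.764² = 0.02492
D = ½ρv²S·CD = ½ × 1.19 × 37.5² × 16.8 × 0.02492 = 350 N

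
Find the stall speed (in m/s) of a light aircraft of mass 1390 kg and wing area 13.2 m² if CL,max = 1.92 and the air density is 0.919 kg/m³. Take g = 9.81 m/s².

Stall occurs when L = W at CL,max. W = mg = 1390 × 9.81 = 13640 N.
V_stall = √(2W/(ρ·S·CL,max)) = √(2 × 13640 / (0.919 × 13.2 × 1.92))
V_stall = √1171 = 34.2 m/s

V_stall = 34.2 m/s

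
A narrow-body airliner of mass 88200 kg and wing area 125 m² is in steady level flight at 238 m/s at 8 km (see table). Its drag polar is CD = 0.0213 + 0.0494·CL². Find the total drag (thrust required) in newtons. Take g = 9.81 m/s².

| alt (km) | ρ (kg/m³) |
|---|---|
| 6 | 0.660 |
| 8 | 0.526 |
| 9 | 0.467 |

At 8 km, from the table: ρ = 0.526 kg/m³.
Level flight ⇒ L = W = m·g = 88200 × 9.81 = 8.6524×10^5 N.
q = ½ρv² = ½ × 0.526 × 238² = 14900 Pa.
CL = 2W/(ρv²S) = 2×8.6524×10^5/(0.526×238²×125) = 0.4646.
CD = 0.0213 + 0.0494 × 0.4646² = 0.03197.
D = q·S·CD = 14900 × 125 × 0.03197 = 59520 N

D = 59500 N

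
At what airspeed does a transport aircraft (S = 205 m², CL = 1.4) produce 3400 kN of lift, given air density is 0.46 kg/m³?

v = 227 m/s

L = ½ρv²S·CL ⇒ v = √(2L/(ρ·S·CL))
v = √(2 × 3.4×10^6 / (0.46 × 205 × 1.4)) = √51510 = 227 m/s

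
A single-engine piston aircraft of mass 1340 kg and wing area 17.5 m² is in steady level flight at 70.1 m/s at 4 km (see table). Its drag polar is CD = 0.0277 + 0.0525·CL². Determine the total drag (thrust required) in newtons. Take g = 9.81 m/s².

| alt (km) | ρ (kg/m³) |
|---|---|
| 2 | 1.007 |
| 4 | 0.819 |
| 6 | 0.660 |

D = 1230 N

At 4 km, from the table: ρ = 0.819 kg/m³.
Weight W = mg = 1340 × 9.81 = 13145 N; in level flight L = W.
Dynamic pressure q = 0.5 × 0.819 × 70.1² = 2012 Pa.
Required CL = L/(qS) = 13145/(2012·17.5) = 0.3733.
CD = 0.0277 + 0.0525 × 0.3733² = 0.03502.
D = q·S·CD = 2012 × 17.5 × 0.03502 = 1233 N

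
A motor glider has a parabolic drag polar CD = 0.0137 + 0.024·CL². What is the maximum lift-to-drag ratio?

For CD = CD0 + K·CL², (L/D)max occurs at CL* = √(CD0/K) and equals 1/(2√(K·CD0)).
(L/D)max = 1/(2√(0.024 × 0.0137)) = 1/(2 × 0.01813) = 27.6

(L/D)max = 27.6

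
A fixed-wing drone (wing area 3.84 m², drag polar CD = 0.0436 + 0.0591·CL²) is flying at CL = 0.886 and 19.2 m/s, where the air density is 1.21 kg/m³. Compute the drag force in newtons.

CD = 0.0436 + 0.0591 × 0.886² = 0.08999
D = ½ρv²S·CD = ½ × 1.21 × 19.2² × 3.84 × 0.08999 = 77.1 N

D = 77.1 N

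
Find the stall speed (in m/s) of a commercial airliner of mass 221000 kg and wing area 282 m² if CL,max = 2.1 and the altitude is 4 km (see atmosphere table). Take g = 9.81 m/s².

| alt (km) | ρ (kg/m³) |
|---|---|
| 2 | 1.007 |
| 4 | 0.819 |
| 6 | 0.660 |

At 4 km, from the table: ρ = 0.819 kg/m³.
Weight W = mg = 221000 × 9.81 = 2.168×10^6 N.
From L = ½ρV²S·CL,max = W: V_stall = √(2W/(ρSCL,max)) = √(2·2.168×10^6/(0.819·282·2.1))
V_stall = √8940 = 94.6 m/s

V_stall = 94.6 m/s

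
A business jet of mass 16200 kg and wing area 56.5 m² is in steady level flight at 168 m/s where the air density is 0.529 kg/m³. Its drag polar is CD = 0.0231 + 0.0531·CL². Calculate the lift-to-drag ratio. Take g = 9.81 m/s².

L/D = 12.3

Level flight ⇒ L = W = m·g = 16200 × 9.81 = 1.5892×10^5 N.
Dynamic pressure q = 0.5 × 0.529 × 168² = 7465 Pa.
Required CL = L/(qS) = 1.5892×10^5/(7465·56.5) = 0.3768.
CD = 0.0231 + 0.0531 × 0.3768² = 0.03064.
L/D = CL/CD = 0.3768 / 0.03064 = 12.3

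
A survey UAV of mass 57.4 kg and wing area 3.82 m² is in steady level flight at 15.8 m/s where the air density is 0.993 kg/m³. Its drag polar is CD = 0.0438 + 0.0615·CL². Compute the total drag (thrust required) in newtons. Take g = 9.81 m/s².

D = 61.9 N

Weight W = mg = 57.4 × 9.81 = 563.09 N; in level flight L = W.
q = ½ρv² = ½ × 0.993 × 15.8² = 123.9 Pa.
Required CL = L/(qS) = 563.09/(123.9·3.82) = 1.189.
CD = 0.0438 + 0.0615 × 1.189² = 0.1308.
D = q·S·CD = 123.9 × 3.82 × 0.1308 = 61.92 N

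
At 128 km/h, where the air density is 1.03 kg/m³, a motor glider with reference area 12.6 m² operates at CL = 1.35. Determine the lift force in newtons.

Convert speed: v = 128 km/h ÷ 3.6 = 35.56 m/s.
Dynamic pressure q = ½ρv² = ½ × 1.03 × 35.56² = 651.1 Pa.
L = q·S·CL = 651.1 × 12.6 × 1.35 = 11100 N ≈ 11.1 kN

L = 11100 N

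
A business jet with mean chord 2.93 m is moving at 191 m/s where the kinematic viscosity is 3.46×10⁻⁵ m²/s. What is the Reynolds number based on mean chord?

Re = v·c/ν = 191 × 2.93 / (3.46×10⁻⁵) = 1.62×10^7

Re = 1.62×10^7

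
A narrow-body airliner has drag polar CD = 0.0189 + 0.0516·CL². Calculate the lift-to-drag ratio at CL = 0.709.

CD = 0.0189 + 0.0516 × 0.709² = 0.04484
L/D = CL/CD = 0.709 / 0.04484 = 15.8

L/D = 15.8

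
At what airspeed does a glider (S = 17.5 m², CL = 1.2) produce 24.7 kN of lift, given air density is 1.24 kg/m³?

L = ½ρv²S·CL ⇒ v = √(2L/(ρ·S·CL))
v = √(2 × 24700 / (1.24 × 17.5 × 1.2)) = √1897 = 43.6 m/s

v = 43.6 m/s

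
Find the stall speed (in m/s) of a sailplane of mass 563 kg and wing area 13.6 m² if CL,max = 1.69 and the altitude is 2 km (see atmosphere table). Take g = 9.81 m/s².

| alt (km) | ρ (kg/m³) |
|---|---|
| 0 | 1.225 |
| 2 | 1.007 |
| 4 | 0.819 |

V_stall = 21.8 m/s

At 2 km, from the table: ρ = 1.007 kg/m³.
At stall, lift equals weight: L = W = m·g = 563 × 9.81 = 5523 N.
From L = ½ρV²S·CL,max = W: V_stall = √(2W/(ρSCL,max)) = √(2·5523/(1.007·13.6·1.69))
V_stall = √477.3 = 21.8 m/s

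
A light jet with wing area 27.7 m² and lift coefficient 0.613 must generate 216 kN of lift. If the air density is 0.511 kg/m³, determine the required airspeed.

L = ½ρv²S·CL ⇒ v = √(2L/(ρ·S·CL))
v = √(2 × 2.16×10^5 / (0.511 × 27.7 × 0.613)) = √49790 = 223 m/s

v = 223 m/s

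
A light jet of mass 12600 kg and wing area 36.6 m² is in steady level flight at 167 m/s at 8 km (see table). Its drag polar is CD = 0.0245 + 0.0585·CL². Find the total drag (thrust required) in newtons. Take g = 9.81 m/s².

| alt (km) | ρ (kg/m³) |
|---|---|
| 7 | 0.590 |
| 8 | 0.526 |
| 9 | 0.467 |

D = 9910 N

At 8 km, from the table: ρ = 0.526 kg/m³.
In steady level flight, lift balances weight: W = mg = 12600 × 9.81 = 1.2361×10^5 N.
q = ½ρv² = ½ × 0.526 × 167² = 7335 Pa.
CL = W/(q·S) = 1.2361×10^5 / (7335 × 36.6) = 0.4604.
CD = 0.0245 + 0.0585 × 0.4604² = 0.0369.
D = q·S·CD = 7335 × 36.6 × 0.0369 = 9907 N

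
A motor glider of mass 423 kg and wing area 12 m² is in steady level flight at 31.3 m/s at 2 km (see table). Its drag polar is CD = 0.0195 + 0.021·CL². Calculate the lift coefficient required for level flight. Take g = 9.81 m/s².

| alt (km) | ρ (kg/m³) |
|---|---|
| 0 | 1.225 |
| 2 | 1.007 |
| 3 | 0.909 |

CL = 0.701

At 2 km, from the table: ρ = 1.007 kg/m³.
Weight W = mg = 423 × 9.81 = 4149.6 N; in level flight L = W.
Dynamic pressure q = 0.5 × 1.007 × 31.3² = 493.3 Pa.
CL = 2W/(ρv²S) = 2×4149.6/(1.007×31.3²×12) = 0.701.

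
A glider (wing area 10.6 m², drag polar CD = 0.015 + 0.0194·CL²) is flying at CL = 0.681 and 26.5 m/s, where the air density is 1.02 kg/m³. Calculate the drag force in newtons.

CD = 0.015 + 0.0194 × 0.681² = 0.024
D = ½ρv²S·CD = ½ × 1.02 × 26.5² × 10.6 × 0.024 = 91.1 N

D = 91.1 N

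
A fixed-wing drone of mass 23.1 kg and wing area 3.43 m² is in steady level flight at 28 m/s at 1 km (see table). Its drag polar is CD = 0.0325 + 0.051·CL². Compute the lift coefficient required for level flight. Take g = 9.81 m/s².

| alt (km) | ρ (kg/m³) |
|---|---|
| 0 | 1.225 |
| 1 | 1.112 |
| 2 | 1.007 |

CL = 0.152

At 1 km, from the table: ρ = 1.112 kg/m³.
Weight W = mg = 23.1 × 9.81 = 226.61 N; in level flight L = W.
Dynamic pressure q = 0.5 × 1.112 × 28² = 435.9 Pa.
Required CL = L/(qS) = 226.61/(435.9·3.43) = 0.1516.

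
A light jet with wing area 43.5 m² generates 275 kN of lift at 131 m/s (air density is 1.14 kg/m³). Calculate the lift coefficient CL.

CL = 0.646

From L = ½ρv²S·CL, rearranging gives CL = 2L/(ρv²S).
CL = 2 × 2.75×10^5 / (1.14 × 131² × 43.5) = 0.646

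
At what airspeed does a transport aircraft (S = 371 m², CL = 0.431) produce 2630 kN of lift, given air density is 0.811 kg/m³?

L = ½ρv²S·CL ⇒ v = √(2L/(ρ·S·CL))
v = √(2 × 2.63×10^6 / (0.811 × 371 × 0.431)) = √40560 = 201 m/s

v = 201 m/s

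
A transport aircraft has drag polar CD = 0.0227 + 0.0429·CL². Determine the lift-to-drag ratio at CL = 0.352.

CD = 0.0227 + 0.0429 × 0.352² = 0.02802
L/D = CL/CD = 0.352 / 0.02802 = 12.6

L/D = 12.6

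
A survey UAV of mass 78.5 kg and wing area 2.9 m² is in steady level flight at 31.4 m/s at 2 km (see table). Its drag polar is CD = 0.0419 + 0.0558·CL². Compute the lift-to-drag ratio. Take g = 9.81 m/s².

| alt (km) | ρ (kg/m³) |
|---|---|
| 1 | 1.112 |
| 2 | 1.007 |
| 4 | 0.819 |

At 2 km, from the table: ρ = 1.007 kg/m³.
In steady level flight, lift balances weight: W = mg = 78.5 × 9.81 = 770.09 N.
Dynamic pressure q = 0.5 × 1.007 × 31.4² = 496.4 Pa.
CL = 2W/(ρv²S) = 2×770.09/(1.007×31.4²×2.9) = 0.5349.
CD = 0.0419 + 0.0558 × 0.5349² = 0.05787.
L/D = CL/CD = 0.5349 / 0.05787 = 9.24

L/D = 9.24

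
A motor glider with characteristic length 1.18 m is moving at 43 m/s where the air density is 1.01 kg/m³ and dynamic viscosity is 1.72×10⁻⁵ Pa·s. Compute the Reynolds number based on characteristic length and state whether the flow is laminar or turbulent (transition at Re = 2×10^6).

Re = 2.98×10^6 (turbulent)

Re = ρ·v·c/μ = 1.01 × 43 × 1.18 / (1.72×10⁻⁵) = 2.98×10^6
Since 2.98×10^6 > 2×10^6, the flow is turbulent.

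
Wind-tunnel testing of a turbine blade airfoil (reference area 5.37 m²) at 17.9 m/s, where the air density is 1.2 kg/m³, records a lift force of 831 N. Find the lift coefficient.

CL = 0.805

From L = ½ρv²S·CL, rearranging gives CL = 2L/(ρv²S).
CL = 2 × 831 / (1.2 × 17.9² × 5.37) = 0.805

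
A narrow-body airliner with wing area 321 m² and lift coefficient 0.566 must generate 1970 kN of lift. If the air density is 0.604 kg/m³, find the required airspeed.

v = 189 m/s

L = ½ρv²S·CL ⇒ v = √(2L/(ρ·S·CL))
v = √(2 × 1.97×10^6 / (0.604 × 321 × 0.566)) = √35900 = 189 m/s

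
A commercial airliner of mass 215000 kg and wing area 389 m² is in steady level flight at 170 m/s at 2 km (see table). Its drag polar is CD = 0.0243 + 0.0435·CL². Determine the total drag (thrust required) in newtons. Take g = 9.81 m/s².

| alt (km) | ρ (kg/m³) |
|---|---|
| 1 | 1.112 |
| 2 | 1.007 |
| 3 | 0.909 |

At 2 km, from the table: ρ = 1.007 kg/m³.
Weight W = mg = 215000 × 9.81 = 2.1092×10^6 N; in level flight L = W.
q = ½ρv² = ½ × 1.007 × 170² = 14550 Pa.
CL = 2W/(ρv²S) = 2×2.1092×10^6/(1.007×170²×389) = 0.3726.
CD = 0.0243 + 0.0435 × 0.3726² = 0.03034.
D = q·S·CD = 14550 × 389 × 0.03034 = 1.717×10^5 N

D = 1.72×10^5 N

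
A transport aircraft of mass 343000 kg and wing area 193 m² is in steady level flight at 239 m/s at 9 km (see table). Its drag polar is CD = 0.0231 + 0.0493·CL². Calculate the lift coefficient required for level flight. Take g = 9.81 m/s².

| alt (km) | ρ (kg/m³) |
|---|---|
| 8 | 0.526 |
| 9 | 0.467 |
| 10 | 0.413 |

CL = 1.31

At 9 km, from the table: ρ = 0.467 kg/m³.
Level flight ⇒ L = W = m·g = 343000 × 9.81 = 3.3648×10^6 N.
Dynamic pressure q = 0.5 × 0.467 × 239² = 13340 Pa.
Required CL = L/(qS) = 3.3648×10^6/(13340·193) = 1.307.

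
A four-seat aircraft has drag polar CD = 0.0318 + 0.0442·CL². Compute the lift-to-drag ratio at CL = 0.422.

L/D = 10.6

CD = 0.0318 + 0.0442 × 0.422² = 0.03967
L/D = CL/CD = 0.422 / 0.03967 = 10.6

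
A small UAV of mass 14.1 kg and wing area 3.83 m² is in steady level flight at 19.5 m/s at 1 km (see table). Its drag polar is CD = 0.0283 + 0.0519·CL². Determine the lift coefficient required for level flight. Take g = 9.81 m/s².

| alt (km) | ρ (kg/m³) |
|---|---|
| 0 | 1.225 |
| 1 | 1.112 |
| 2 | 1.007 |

CL = 0.171

At 1 km, from the table: ρ = 1.112 kg/m³.
Level flight ⇒ L = W = m·g = 14.1 × 9.81 = 138.32 N.
Dynamic pressure q = 0.5 × 1.112 × 19.5² = 211.4 Pa.
CL = W/(q·S) = 138.32 / (211.4 × 3.83) = 0.1708.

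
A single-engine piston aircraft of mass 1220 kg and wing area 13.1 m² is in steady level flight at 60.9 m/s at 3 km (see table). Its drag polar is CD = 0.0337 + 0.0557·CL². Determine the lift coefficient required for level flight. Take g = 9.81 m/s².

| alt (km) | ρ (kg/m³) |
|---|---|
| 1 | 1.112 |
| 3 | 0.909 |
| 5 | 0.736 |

At 3 km, from the table: ρ = 0.909 kg/m³.
Level flight ⇒ L = W = m·g = 1220 × 9.81 = 11968 N.
q = ½ρv² = ½ × 0.909 × 60.9² = 1686 Pa.
CL = W/(q·S) = 11968 / (1686 × 13.1) = 0.542.

CL = 0.542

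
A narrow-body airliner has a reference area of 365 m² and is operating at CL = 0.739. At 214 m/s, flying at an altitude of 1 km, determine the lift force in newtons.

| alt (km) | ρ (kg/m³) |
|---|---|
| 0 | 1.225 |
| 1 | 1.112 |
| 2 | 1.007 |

L = 6.87×10^6 N

At 1 km, from the table: ρ = 1.112 kg/m³.
L = ½ρv²S·CL = ½ × 1.112 × 214² × 365 × 0.739 = 6.87×10^6 N ≈ 6870 kN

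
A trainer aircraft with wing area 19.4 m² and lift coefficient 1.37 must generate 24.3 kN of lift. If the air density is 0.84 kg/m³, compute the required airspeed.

v = 46.7 m/s

L = ½ρv²S·CL ⇒ v = √(2L/(ρ·S·CL))
v = √(2 × 24300 / (0.84 × 19.4 × 1.37)) = √2177 = 46.7 m/s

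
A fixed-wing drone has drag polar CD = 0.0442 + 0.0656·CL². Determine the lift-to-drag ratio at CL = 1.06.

CD = 0.0442 + 0.0656 × 1.06² = 0.1179
L/D = CL/CD = 1.06 / 0.1179 = 8.99

L/D = 8.99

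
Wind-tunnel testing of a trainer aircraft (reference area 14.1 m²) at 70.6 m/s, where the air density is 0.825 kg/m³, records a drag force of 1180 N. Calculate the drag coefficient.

From D = ½ρv²S·CD, rearranging gives CD = 2D/(ρv²S).
CD = 2 × 1180 / (0.825 × 70.6² × 14.1) = 0.0407

CD = 0.0407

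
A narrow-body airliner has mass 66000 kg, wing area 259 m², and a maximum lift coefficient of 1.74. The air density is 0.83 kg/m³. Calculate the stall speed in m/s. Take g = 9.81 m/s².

Weight W = mg = 66000 × 9.81 = 6.475×10^5 N.
V_stall = √(2W/(ρ·S·CL,max)) = √(2 × 6.475×10^5 / (0.83 × 259 × 1.74))
V_stall = √3462 = 58.8 m/s

V_stall = 58.8 m/s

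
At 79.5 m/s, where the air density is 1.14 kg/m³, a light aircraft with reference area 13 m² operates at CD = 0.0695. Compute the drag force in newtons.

D = 3250 N

D = ½ρv²S·CD = ½ × 1.14 × 79.5² × 13 × 0.0695 = 3250 N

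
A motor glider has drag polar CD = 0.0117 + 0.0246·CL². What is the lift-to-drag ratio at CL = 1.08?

L/D = 26.7

CD = 0.0117 + 0.0246 × 1.08² = 0.04039
L/D = CL/CD = 1.08 / 0.04039 = 26.7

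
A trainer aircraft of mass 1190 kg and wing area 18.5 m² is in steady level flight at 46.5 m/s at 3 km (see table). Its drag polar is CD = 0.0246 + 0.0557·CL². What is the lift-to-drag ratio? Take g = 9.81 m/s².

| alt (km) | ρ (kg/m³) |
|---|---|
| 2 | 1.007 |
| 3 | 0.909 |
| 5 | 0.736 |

L/D = 13.5

At 3 km, from the table: ρ = 0.909 kg/m³.
Level flight ⇒ L = W = m·g = 1190 × 9.81 = 11674 N.
Dynamic pressure q = 0.5 × 0.909 × 46.5² = 982.7 Pa.
CL = W/(q·S) = 11674 / (982.7 × 18.5) = 0.6421.
CD = 0.0246 + 0.0557 × 0.6421² = 0.04756.
L/D = CL/CD = 0.6421 / 0.04756 = 13.5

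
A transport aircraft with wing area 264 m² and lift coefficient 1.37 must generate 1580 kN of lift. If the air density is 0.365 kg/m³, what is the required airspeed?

v = 155 m/s

L = ½ρv²S·CL ⇒ v = √(2L/(ρ·S·CL))
v = √(2 × 1.58×10^6 / (0.365 × 264 × 1.37)) = √23940 = 155 m/s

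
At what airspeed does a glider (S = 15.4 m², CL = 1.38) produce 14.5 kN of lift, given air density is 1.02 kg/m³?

L = ½ρv²S·CL ⇒ v = √(2L/(ρ·S·CL))
v = √(2 × 14500 / (1.02 × 15.4 × 1.38)) = √1338 = 36.6 m/s

v = 36.6 m/s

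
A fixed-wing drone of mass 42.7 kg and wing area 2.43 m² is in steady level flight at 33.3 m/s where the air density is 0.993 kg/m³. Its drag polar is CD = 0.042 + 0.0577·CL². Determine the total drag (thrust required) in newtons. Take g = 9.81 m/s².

Level flight ⇒ L = W = m·g = 42.7 × 9.81 = 418.89 N.
q = ½ρv² = ½ × 0.993 × 33.3² = 550.6 Pa.
Required CL = L/(qS) = 418.89/(550.6·2.43) = 0.3131.
CD = 0.042 + 0.0577 × 0.3131² = 0.04766.
D = q·S·CD = 550.6 × 2.43 × 0.04766 = 63.76 N

D = 63.8 N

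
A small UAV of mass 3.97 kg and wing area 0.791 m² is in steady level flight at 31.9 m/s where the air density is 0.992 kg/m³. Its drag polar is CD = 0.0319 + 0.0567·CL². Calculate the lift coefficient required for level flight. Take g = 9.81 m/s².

CL = 0.0975

In steady level flight, lift balances weight: W = mg = 3.97 × 9.81 = 38.946 N.
Dynamic pressure q = 0.5 × 0.992 × 31.9² = 504.7 Pa.
CL = W/(q·S) = 38.946 / (504.7 × 0.791) = 0.09755.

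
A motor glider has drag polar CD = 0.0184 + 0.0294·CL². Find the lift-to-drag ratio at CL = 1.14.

L/D = 20.1

CD = 0.0184 + 0.0294 × 1.14² = 0.05661
L/D = CL/CD = 1.14 / 0.05661 = 20.1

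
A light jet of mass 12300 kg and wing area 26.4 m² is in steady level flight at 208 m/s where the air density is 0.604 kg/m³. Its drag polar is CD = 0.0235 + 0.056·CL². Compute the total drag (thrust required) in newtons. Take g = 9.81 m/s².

D = 10500 N

Level flight ⇒ L = W = m·g = 12300 × 9.81 = 1.2066×10^5 N.
q = ½ρv² = ½ × 0.604 × 208² = 13070 Pa.
Required CL = L/(qS) = 1.2066×10^5/(13070·26.4) = 0.3498.
CD = 0.0235 + 0.056 × 0.3498² = 0.03035.
D = q·S·CD = 13070 × 26.4 × 0.03035 = 10470 N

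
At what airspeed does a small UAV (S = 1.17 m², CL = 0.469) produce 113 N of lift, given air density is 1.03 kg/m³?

v = 20 m/s

L = ½ρv²S·CL ⇒ v = √(2L/(ρ·S·CL))
v = √(2 × 113 / (1.03 × 1.17 × 0.469)) = √399.9 = 20 m/s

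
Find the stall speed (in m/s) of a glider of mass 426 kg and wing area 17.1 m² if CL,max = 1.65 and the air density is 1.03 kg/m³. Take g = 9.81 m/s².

At stall, lift equals weight: L = W = m·g = 426 × 9.81 = 4179 N.
From L = ½ρV²S·CL,max = W: V_stall = √(2W/(ρSCL,max)) = √(2·4179/(1.03·17.1·1.65))
V_stall = √287.6 = 17 m/s

V_stall = 17 m/s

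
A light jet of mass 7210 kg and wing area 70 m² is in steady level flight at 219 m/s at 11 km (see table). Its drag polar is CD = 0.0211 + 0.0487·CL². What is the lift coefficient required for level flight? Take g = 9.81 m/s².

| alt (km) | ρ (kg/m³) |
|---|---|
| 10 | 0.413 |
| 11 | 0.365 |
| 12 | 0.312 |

At 11 km, from the table: ρ = 0.365 kg/m³.
In steady level flight, lift balances weight: W = mg = 7210 × 9.81 = 70730 N.
q = ½ρv² = ½ × 0.365 × 219² = 8753 Pa.
CL = W/(q·S) = 70730 / (8753 × 70) = 0.1154.

CL = 0.115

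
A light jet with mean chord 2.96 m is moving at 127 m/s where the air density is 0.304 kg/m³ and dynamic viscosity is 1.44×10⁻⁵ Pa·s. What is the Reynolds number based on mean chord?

Re = ρ·v·c/μ = 0.304 × 127 × 2.96 / (1.44×10⁻⁵) = 7.94×10^6

Re = 7.94×10^6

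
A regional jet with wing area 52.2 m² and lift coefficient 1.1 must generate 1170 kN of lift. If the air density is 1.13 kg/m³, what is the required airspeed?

L = ½ρv²S·CL ⇒ v = √(2L/(ρ·S·CL))
v = √(2 × 1.17×10^6 / (1.13 × 52.2 × 1.1)) = √36060 = 190 m/s

v = 190 m/s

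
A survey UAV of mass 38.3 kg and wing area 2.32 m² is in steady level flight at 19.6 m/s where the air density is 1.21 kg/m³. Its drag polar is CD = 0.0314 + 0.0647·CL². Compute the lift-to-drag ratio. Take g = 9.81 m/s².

L/D = 11.1

In steady level flight, lift balances weight: W = mg = 38.3 × 9.81 = 375.72 N.
q = ½ρv² = ½ × 1.21 × 19.6² = 232.4 Pa.
Required CL = L/(qS) = 375.72/(232.4·2.32) = 0.6968.
CD = 0.0314 + 0.0647 × 0.6968² = 0.06281.
L/D = CL/CD = 0.6968 / 0.06281 = 11.1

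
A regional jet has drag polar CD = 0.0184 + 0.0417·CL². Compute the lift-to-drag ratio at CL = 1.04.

L/D = 16.4

CD = 0.0184 + 0.0417 × 1.04² = 0.0635
L/D = CL/CD = 1.04 / 0.0635 = 16.4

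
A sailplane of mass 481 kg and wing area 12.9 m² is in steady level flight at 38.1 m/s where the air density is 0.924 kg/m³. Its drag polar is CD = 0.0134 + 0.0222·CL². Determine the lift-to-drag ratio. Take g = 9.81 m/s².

Level flight ⇒ L = W = m·g = 481 × 9.81 = 4718.6 N.
q = ½ρv² = ½ × 0.924 × 38.1² = 670.6 Pa.
CL = W/(q·S) = 4718.6 / (670.6 × 12.9) = 0.5454.
CD = 0.0134 + 0.0222 × 0.5454² = 0.02.
L/D = CL/CD = 0.5454 / 0.02 = 27.3

L/D = 27.3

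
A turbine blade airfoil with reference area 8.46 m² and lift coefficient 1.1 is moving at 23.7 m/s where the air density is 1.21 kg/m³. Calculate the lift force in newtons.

L = 3160 N

L = ½ρv²S·CL = ½ × 1.21 × 23.7² × 8.46 × 1.1 = 3160 N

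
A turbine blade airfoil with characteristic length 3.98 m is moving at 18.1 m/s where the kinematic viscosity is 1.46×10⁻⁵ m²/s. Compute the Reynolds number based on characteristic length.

Re = 4.93×10^6

Re = v·c/ν = 18.1 × 3.98 / (1.46×10⁻⁵) = 4.93×10^6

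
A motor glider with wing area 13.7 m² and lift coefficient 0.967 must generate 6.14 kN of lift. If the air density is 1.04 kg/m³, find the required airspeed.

v = 29.9 m/s

L = ½ρv²S·CL ⇒ v = √(2L/(ρ·S·CL))
v = √(2 × 6140 / (1.04 × 13.7 × 0.967)) = √891.3 = 29.9 m/s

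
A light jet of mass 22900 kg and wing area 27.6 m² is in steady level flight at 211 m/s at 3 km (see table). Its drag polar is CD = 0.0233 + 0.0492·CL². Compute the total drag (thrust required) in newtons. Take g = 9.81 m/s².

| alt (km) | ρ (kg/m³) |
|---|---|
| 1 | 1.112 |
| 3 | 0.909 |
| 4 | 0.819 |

At 3 km, from the table: ρ = 0.909 kg/m³.
In steady level flight, lift balances weight: W = mg = 22900 × 9.81 = 2.2465×10^5 N.
Dynamic pressure q = 0.5 × 0.909 × 211² = 20230 Pa.
CL = 2W/(ρv²S) = 2×2.2465×10^5/(0.909×211²×27.6) = 0.4023.
CD = 0.0233 + 0.0492 × 0.4023² = 0.03126.
D = q·S·CD = 20230 × 27.6 × 0.03126 = 17460 N

D = 17500 N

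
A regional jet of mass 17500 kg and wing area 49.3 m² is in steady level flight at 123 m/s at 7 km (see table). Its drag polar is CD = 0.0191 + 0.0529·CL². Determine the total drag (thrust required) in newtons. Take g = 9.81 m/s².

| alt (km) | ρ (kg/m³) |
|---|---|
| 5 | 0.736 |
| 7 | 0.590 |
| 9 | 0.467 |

D = 11300 N

At 7 km, from the table: ρ = 0.590 kg/m³.
In steady level flight, lift balances weight: W = mg = 17500 × 9.81 = 1.7168×10^5 N.
Dynamic pressure q = 0.5 × 0.59 × 123² = 4463 Pa.
CL = 2W/(ρv²S) = 2×1.7168×10^5/(0.59×123²×49.3) = 0.7802.
CD = 0.0191 + 0.0529 × 0.7802² = 0.0513.
D = q·S·CD = 4463 × 49.3 × 0.0513 = 11290 N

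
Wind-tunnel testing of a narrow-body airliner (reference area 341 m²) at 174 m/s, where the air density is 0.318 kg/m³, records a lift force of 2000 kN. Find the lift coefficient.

CL = 1.22

From L = ½ρv²S·CL, rearranging gives CL = 2L/(ρv²S).
CL = 2 × 2×10^6 / (0.318 × 174² × 341) = 1.22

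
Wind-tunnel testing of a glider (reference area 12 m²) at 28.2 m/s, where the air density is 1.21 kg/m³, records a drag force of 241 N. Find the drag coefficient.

CD = 0.0417

From D = ½ρv²S·CD, rearranging gives CD = 2D/(ρv²S).
CD = 2 × 241 / (1.21 × 28.2² × 12) = 0.0417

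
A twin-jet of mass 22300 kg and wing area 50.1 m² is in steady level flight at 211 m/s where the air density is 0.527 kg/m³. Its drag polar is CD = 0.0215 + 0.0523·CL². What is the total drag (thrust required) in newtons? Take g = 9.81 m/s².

In steady level flight, lift balances weight: W = mg = 22300 × 9.81 = 2.1876×10^5 N.
Dynamic pressure q = 0.5 × 0.527 × 211² = 11730 Pa.
Required CL = L/(qS) = 2.1876×10^5/(11730·50.1) = 0.3722.
CD = 0.0215 + 0.0523 × 0.3722² = 0.02875.
D = q·S·CD = 11730 × 50.1 × 0.02875 = 16890 N

D = 16900 N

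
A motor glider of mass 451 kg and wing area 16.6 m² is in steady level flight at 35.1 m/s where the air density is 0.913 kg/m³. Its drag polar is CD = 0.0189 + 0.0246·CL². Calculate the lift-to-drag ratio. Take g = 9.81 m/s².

L/D = 19.4

Level flight ⇒ L = W = m·g = 451 × 9.81 = 4424.3 N.
Dynamic pressure q = 0.5 × 0.913 × 35.1² = 562.4 Pa.
CL = W/(q·S) = 4424.3 / (562.4 × 16.6) = 0.4739.
CD = 0.0189 + 0.0246 × 0.4739² = 0.02442.
L/D = CL/CD = 0.4739 / 0.02442 = 19.4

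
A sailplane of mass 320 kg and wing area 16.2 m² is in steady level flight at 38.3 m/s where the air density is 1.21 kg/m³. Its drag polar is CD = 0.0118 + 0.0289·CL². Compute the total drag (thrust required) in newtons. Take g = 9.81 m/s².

D = 189 N

In steady level flight, lift balances weight: W = mg = 320 × 9.81 = 3139.2 N.
q = ½ρv² = ½ × 1.21 × 38.3² = 887.5 Pa.
CL = 2W/(ρv²S) = 2×3139.2/(1.21×38.3²×16.2) = 0.2183.
CD = 0.0118 + 0.0289 × 0.2183² = 0.01318.
D = q·S·CD = 887.5 × 16.2 × 0.01318 = 189.5 N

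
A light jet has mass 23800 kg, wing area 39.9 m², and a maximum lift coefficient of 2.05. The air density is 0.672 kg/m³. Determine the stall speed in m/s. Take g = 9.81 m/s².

Weight W = mg = 23800 × 9.81 = 2.335×10^5 N.
From L = ½ρV²S·CL,max = W: V_stall = √(2W/(ρSCL,max)) = √(2·2.335×10^5/(0.672·39.9·2.05))
V_stall = √8495 = 92.2 m/s

V_stall = 92.2 m/s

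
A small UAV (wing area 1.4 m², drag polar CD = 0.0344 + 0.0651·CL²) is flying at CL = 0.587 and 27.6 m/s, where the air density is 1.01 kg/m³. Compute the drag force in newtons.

D = 30.6 N

CD = 0.0344 + 0.0651 × 0.587² = 0.05683
D = ½ρv²S·CD = ½ × 1.01 × 27.6² × 1.4 × 0.05683 = 30.6 N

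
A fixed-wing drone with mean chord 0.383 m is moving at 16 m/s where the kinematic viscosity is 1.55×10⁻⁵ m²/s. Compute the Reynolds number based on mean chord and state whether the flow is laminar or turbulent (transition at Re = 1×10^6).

Re = v·c/ν = 16 × 0.383 / (1.55×10⁻⁵) = 3.95×10^5
Since 3.95×10^5 < 1×10^6, the flow is laminar.

Re = 3.95×10^5 (laminar)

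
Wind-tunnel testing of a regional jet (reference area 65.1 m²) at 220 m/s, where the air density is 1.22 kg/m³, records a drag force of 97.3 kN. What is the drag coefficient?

From D = ½ρv²S·CD, rearranging gives CD = 2D/(ρv²S).
CD = 2 × 97300 / (1.22 × 220² × 65.1) = 0.0506

CD = 0.0506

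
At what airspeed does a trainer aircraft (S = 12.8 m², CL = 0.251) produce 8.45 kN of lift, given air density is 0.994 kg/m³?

L = ½ρv²S·CL ⇒ v = √(2L/(ρ·S·CL))
v = √(2 × 8450 / (0.994 × 12.8 × 0.251)) = √5292 = 72.7 m/s

v = 72.7 m/s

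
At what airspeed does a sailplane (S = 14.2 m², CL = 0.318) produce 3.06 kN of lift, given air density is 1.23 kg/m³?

L = ½ρv²S·CL ⇒ v = √(2L/(ρ·S·CL))
v = √(2 × 3060 / (1.23 × 14.2 × 0.318)) = √1102 = 33.2 m/s

v = 33.2 m/s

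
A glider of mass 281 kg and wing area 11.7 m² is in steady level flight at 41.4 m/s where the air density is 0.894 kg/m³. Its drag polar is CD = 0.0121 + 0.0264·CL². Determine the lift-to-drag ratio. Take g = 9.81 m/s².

L/D = 21.1

In steady level flight, lift balances weight: W = mg = 281 × 9.81 = 2756.6 N.
Dynamic pressure q = 0.5 × 0.894 × 41.4² = 766.1 Pa.
Required CL = L/(qS) = 2756.6/(766.1·11.7) = 0.3075.
CD = 0.0121 + 0.0264 × 0.3075² = 0.0146.
L/D = CL/CD = 0.3075 / 0.0146 = 21.1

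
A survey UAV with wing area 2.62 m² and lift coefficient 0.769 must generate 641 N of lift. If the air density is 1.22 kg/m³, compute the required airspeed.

v = 22.8 m/s

L = ½ρv²S·CL ⇒ v = √(2L/(ρ·S·CL))
v = √(2 × 641 / (1.22 × 2.62 × 0.769)) = √521.6 = 22.8 m/s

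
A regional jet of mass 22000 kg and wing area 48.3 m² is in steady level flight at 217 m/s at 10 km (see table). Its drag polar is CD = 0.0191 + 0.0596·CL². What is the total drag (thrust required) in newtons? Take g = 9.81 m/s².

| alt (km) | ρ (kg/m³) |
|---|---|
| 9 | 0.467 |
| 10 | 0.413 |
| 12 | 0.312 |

At 10 km, from the table: ρ = 0.413 kg/m³.
Weight W = mg = 22000 × 9.81 = 2.1582×10^5 N; in level flight L = W.
Dynamic pressure q = 0.5 × 0.413 × 217² = 9724 Pa.
CL = 2W/(ρv²S) = 2×2.1582×10^5/(0.413×217²×48.3) = 0.4595.
CD = 0.0191 + 0.0596 × 0.4595² = 0.03169.
D = q·S·CD = 9724 × 48.3 × 0.03169 = 14880 N

D = 14900 N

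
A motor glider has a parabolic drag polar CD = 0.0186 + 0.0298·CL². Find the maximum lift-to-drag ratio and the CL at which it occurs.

For CD = CD0 + K·CL², (L/D)max occurs at CL* = √(CD0/K) and equals 1/(2√(K·CD0)).
(L/D)max = 1/(2√(0.0298 × 0.0186)) = 1/(2 × 0.02354) = 21.2
CL* = √(0.0186/0.0298) = 0.79

(L/D)max = 21.2, at CL = 0.79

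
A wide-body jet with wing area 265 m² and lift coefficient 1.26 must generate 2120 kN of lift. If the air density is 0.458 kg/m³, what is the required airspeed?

L = ½ρv²S·CL ⇒ v = √(2L/(ρ·S·CL))
v = √(2 × 2.12×10^6 / (0.458 × 265 × 1.26)) = √27730 = 167 m/s

v = 167 m/s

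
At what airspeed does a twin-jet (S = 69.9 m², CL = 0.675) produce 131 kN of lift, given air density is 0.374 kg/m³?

v = 122 m/s

L = ½ρv²S·CL ⇒ v = √(2L/(ρ·S·CL))
v = √(2 × 1.31×10^5 / (0.374 × 69.9 × 0.675)) = √14850 = 122 m/s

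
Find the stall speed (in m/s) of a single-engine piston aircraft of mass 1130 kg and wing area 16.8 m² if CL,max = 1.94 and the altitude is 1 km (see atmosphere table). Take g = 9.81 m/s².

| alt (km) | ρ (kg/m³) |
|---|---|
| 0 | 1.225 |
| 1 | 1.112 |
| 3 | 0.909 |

V_stall = 24.7 m/s

At 1 km, from the table: ρ = 1.112 kg/m³.
At stall, lift equals weight: L = W = m·g = 1130 × 9.81 = 11090 N.
V_stall = √(2W/(ρ·S·CL,max)) = √(2 × 11090 / (1.112 × 16.8 × 1.94))
V_stall = √611.7 = 24.7 m/s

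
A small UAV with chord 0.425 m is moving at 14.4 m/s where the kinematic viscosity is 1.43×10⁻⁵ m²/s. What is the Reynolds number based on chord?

Re = 4.28×10^5

Re = v·c/ν = 14.4 × 0.425 / (1.43×10⁻⁵) = 4.28×10^5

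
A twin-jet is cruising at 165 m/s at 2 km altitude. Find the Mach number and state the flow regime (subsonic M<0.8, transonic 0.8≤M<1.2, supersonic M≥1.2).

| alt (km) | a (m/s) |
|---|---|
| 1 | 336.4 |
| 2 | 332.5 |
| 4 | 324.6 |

M = 0.496 (subsonic)

At 2 km, from the table: a = 332.5 m/s.
M = v/a = 165 / 332.5 = 0.496
M = 0.496 → subsonic.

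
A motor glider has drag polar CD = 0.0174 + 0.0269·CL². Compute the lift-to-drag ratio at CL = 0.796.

CD = 0.0174 + 0.0269 × 0.796² = 0.03444
L/D = CL/CD = 0.796 / 0.03444 = 23.1

L/D = 23.1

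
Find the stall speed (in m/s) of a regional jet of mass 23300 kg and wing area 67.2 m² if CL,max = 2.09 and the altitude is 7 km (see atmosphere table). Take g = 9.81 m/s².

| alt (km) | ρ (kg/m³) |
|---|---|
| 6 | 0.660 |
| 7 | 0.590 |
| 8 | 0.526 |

At 7 km, from the table: ρ = 0.590 kg/m³.
At stall, lift equals weight: L = W = m·g = 23300 × 9.81 = 2.286×10^5 N.
V_stall = √(2W/(ρ·S·CL,max)) = √(2 × 2.286×10^5 / (0.59 × 67.2 × 2.09))
V_stall = √5517 = 74.3 m/s

V_stall = 74.3 m/s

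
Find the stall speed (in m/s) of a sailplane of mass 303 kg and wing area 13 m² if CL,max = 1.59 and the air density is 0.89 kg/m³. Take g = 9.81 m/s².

V_stall = 18 m/s

Weight W = mg = 303 × 9.81 = 2972 N.
V_stall = √(2W/(ρ·S·CL,max)) = √(2 × 2972 / (0.89 × 13 × 1.59))
V_stall = √323.2 = 18 m/s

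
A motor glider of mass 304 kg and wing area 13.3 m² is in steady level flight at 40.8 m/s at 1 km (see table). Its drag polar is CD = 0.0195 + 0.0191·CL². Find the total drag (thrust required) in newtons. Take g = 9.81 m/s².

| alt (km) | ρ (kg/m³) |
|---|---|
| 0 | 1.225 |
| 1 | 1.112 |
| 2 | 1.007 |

At 1 km, from the table: ρ = 1.112 kg/m³.
In steady level flight, lift balances weight: W = mg = 304 × 9.81 = 2982.2 N.
q = ½ρv² = ½ × 1.112 × 40.8² = 925.5 Pa.
CL = 2W/(ρv²S) = 2×2982.2/(1.112×40.8²×13.3) = 0.2423.
CD = 0.0195 + 0.0191 × 0.2423² = 0.02062.
D = q·S·CD = 925.5 × 13.3 × 0.02062 = 253.8 N

D = 254 N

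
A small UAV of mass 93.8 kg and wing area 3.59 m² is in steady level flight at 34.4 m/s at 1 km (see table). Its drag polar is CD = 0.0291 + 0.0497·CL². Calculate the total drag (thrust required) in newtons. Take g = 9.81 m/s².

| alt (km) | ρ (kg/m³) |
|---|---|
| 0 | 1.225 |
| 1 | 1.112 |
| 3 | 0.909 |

D = 86.6 N

At 1 km, from the table: ρ = 1.112 kg/m³.
In steady level flight, lift balances weight: W = mg = 93.8 × 9.81 = 920.18 N.
Dynamic pressure q = 0.5 × 1.112 × 34.4² = 657.9 Pa.
CL = W/(q·S) = 920.18 / (657.9 × 3.59) = 0.3896.
CD = 0.0291 + 0.0497 × 0.3896² = 0.03664.
D = q·S·CD = 657.9 × 3.59 × 0.03664 = 86.55 N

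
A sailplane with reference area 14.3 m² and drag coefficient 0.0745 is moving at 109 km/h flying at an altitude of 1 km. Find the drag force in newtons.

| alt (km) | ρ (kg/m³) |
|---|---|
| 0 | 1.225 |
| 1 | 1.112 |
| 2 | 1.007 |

At 1 km, from the table: ρ = 1.112 kg/m³.
Convert speed: v = 109 km/h ÷ 3.6 = 30.28 m/s.
Dynamic pressure q = ½ρv² = ½ × 1.112 × 30.28² = 509.7 Pa.
D = q·S·CD = 509.7 × 14.3 × 0.0745 = 543 N

D = 543 N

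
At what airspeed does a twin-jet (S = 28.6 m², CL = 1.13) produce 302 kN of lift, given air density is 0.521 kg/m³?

v = 189 m/s

L = ½ρv²S·CL ⇒ v = √(2L/(ρ·S·CL))
v = √(2 × 3.02×10^5 / (0.521 × 28.6 × 1.13)) = √35870 = 189 m/s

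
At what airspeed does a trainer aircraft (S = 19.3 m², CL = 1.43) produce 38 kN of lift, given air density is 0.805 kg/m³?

v = 58.5 m/s

L = ½ρv²S·CL ⇒ v = √(2L/(ρ·S·CL))
v = √(2 × 38000 / (0.805 × 19.3 × 1.43)) = √3421 = 58.5 m/s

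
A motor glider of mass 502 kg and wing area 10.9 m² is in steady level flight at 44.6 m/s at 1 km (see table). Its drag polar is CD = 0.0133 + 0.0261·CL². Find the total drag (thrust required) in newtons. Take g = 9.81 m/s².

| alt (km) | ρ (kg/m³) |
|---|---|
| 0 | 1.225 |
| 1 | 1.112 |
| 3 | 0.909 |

At 1 km, from the table: ρ = 1.112 kg/m³.
Weight W = mg = 502 × 9.81 = 4924.6 N; in level flight L = W.
q = ½ρv² = ½ × 1.112 × 44.6² = 1106 Pa.
CL = W/(q·S) = 4924.6 / (1106 × 10.9) = 0.4085.
CD = 0.0133 + 0.0261 × 0.4085² = 0.01766.
D = q·S·CD = 1106 × 10.9 × 0.01766 = 212.8 N

D = 213 N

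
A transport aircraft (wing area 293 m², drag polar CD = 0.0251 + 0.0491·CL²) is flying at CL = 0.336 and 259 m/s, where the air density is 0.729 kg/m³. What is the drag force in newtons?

D = 2.2×10^5 N

CD = 0.0251 + 0.0491 × 0.336² = 0.03064
D = ½ρv²S·CD = ½ × 0.729 × 259² × 293 × 0.03064 = 2.2×10^5 N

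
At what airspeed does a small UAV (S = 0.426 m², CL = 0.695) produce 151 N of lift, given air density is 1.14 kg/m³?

L = ½ρv²S·CL ⇒ v = √(2L/(ρ·S·CL))
v = √(2 × 151 / (1.14 × 0.426 × 0.695)) = √894.8 = 29.9 m/s

v = 29.9 m/s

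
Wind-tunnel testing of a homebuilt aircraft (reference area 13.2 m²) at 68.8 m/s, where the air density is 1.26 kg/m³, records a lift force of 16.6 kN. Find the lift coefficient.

CL = 0.422

From L = ½ρv²S·CL, rearranging gives CL = 2L/(ρv²S).
CL = 2 × 16600 / (1.26 × 68.8² × 13.2) = 0.422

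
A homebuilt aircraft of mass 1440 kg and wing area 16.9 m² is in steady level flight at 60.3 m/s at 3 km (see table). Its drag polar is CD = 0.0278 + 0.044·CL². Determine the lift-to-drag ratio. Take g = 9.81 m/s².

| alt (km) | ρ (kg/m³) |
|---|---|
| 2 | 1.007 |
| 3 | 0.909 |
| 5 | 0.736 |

L/D = 13

At 3 km, from the table: ρ = 0.909 kg/m³.
Level flight ⇒ L = W = m·g = 1440 × 9.81 = 14126 N.
Dynamic pressure q = 0.5 × 0.909 × 60.3² = 1653 Pa.
CL = W/(q·S) = 14126 / (1653 × 16.9) = 0.5058.
CD = 0.0278 + 0.044 × 0.5058² = 0.03906.
L/D = CL/CD = 0.5058 / 0.03906 = 13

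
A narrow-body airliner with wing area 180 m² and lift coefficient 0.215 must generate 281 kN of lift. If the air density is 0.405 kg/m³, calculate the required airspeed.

v = 189 m/s

L = ½ρv²S·CL ⇒ v = √(2L/(ρ·S·CL))
v = √(2 × 2.81×10^5 / (0.405 × 180 × 0.215)) = √35860 = 189 m/s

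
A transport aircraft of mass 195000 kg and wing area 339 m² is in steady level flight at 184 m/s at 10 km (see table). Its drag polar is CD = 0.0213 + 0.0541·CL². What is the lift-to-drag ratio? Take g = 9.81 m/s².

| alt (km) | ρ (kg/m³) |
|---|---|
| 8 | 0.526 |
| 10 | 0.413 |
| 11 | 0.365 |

At 10 km, from the table: ρ = 0.413 kg/m³.
In steady level flight, lift balances weight: W = mg = 195000 × 9.81 = 1.913×10^6 N.
q = ½ρv² = ½ × 0.413 × 184² = 6991 Pa.
Required CL = L/(qS) = 1.913×10^6/(6991·339) = 0.8071.
CD = 0.0213 + 0.0541 × 0.8071² = 0.05654.
L/D = CL/CD = 0.8071 / 0.05654 = 14.3

L/D = 14.3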